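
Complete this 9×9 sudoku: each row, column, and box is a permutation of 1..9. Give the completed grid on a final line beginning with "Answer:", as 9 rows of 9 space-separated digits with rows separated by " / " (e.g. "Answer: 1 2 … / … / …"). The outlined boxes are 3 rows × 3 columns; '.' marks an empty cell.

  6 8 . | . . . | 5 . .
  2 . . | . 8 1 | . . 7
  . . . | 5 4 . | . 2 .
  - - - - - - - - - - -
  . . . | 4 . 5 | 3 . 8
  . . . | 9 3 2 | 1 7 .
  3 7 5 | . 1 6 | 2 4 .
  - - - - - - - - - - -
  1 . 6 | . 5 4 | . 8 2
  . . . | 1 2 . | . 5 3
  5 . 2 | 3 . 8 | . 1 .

Step 1. [r8c7∈{4,6,7,9}] 6 has one home in row 8: r8c7. So r8c7=6.
Step 2. [r4c1∈{9}] r4c1's peers cover all but 9 ⇒ r4c1=9.
Step 3. [r7c4∈{7}] r7c4 is down to just 7, so r7c4=7.
Step 4. [r8c6∈{9}] r8c6's peers cover all but 9. So r8c6=9.
Step 5. [r7c7∈{9}] r7c7 has the single candidate 9. So r7c7=9.
Step 6. [r8c2∈{4}] r8c2 is down to just 4, so r8c2=4.
Step 7. [r3c1∈{7}] r3c1's peers cover all but 7, so r3c1=7.
Step 8. [r1c5∈{7,9}] in col 5, 9 fits only at r1c5, so r1c5=9.
Step 9. [r2c8∈{3,6,9}] across col 8, 9 lands solely at r2c8, so r2c8=9.
Step 10. [r4c3∈{1}] r4c3 is down to just 1. So r4c3=1.
Step 11. [r3c6∈{3}] r3c6's peers cover all but 3, so r3c6=3.
Step 12. [r2c7∈{4}] r2c7's peers cover all but 4. So r2c7=4.
Step 13. [r5c2∈{6}] only 6 remains possible at r5c2, so r5c2=6.
Step 14. [r8c1∈{8}] r8c1's peers cover all but 8 ⇒ r8c1=8.
Step 15. [r2c3∈{3}] nothing but 3 survives at r2c3 ⇒ r2c3=3.
Step 16. [r3c2∈{1,9}] r3c2 is the only open cell in col 2 admitting 1. So r3c2=1.
Step 17. [r1c3∈{4}] nothing but 4 survives at r1c3. So r1c3=4.
Step 18. [r5c9∈{5}] r5c9 has the single candidate 5. So r5c9=5.
Step 19. [r5c1∈{4}] r5c1 has the single candidate 4. So r5c1=4.
Step 20. [r1c9∈{1}] r1c9's peers cover all but 1 ⇒ r1c9=1.
Step 21. [r8c3∈{7}] r8c3 has the single candidate 7. So r8c3=7.
Step 22. [r5c3∈{8}] r5c3 has the single candidate 8. So r5c3=8.
Step 23. [r1c8∈{3}] r1c8's peers cover all but 3 ⇒ r1c8=3.
Step 24. [r3c3∈{9}] nothing but 9 survives at r3c3. So r3c3=9.
Step 25. [r4c8∈{6}] nothing but 6 survives at r4c8. So r4c8=6.
Step 26. [r1c4∈{2}] r1c4's peers cover all but 2, so r1c4=2.
Step 27. [r4c2∈{2}] r4c2 is down to just 2 ⇒ r4c2=2.
Step 28. [r4c5∈{7}] only 7 remains possible at r4c5 ⇒ r4c5=7.
Step 29. [r9c7∈{7}] r9c7's peers cover all but 7. So r9c7=7.
Step 30. [r6c4∈{8}] nothing but 8 survives at r6c4, so r6c4=8.
Step 31. [r9c5∈{6}] r9c5 is down to just 6 ⇒ r9c5=6.
Step 32. [r6c9∈{9}] r6c9's peers cover all but 9 ⇒ r6c9=9.
Step 33. [r3c9∈{6}] r3c9 is down to just 6, so r3c9=6.
Step 34. [r1c6∈{7}] nothing but 7 survives at r1c6, so r1c6=7.
Step 35. [r9c9∈{4}] r9c9 is down to just 4 ⇒ r9c9=4.
Step 36. [r2c4∈{6}] r2c4 has the single candidate 6. So r2c4=6.
Step 37. [r3c7∈{8}] r3c7 has the single candidate 8, so r3c7=8.
Step 38. [r7c2∈{3}] r7c2 is down to just 3, so r7c2=3.
Step 39. [r2c2∈{5}] only 5 remains possible at r2c2, so r2c2=5.
Step 40. [r9c2∈{9}] nothing but 9 survives at r9c2, so r9c2=9.

Answer: 6 8 4 2 9 7 5 3 1 / 2 5 3 6 8 1 4 9 7 / 7 1 9 5 4 3 8 2 6 / 9 2 1 4 7 5 3 6 8 / 4 6 8 9 3 2 1 7 5 / 3 7 5 8 1 6 2 4 9 / 1 3 6 7 5 4 9 8 2 / 8 4 7 1 2 9 6 5 3 / 5 9 2 3 6 8 7 1 4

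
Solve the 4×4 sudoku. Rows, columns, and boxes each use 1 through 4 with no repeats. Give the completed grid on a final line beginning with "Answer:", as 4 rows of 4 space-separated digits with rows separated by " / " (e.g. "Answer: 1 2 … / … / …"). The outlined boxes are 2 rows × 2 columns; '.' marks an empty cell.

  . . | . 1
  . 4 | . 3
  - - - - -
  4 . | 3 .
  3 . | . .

Step 1. [r3c4∈{2}] only 2 remains possible at r3c4. So r3c4=2.
Step 2. [r1c1∈{2}] r1c1 is down to just 2 ⇒ r1c1=2.
Step 3. [r4c3∈{1,4}] r4c3 is the only open cell in col 3 admitting 1 ⇒ r4c3=1.
Step 4. [r2c3∈{2}] r2c3 is down to just 2. So r2c3=2.
Step 5. [r4c4∈{4}] r4c4's peers cover all but 4. So r4c4=4.
Step 6. [r2c1∈{1}] r2c1 is down to just 1. So r2c1=1.
Step 7. [r1c2∈{3}] r1c2 has the single candidate 3, so r1c2=3.
Step 8. [r4c2∈{2}] r4c2 has the single candidate 2, so r4c2=2.
Step 9. [r1c3∈{4}] only 4 remains possible at r1c3 ⇒ r1c3=4.
Step 10. [r3c2∈{1}] nothing but 1 survives at r3c2. So r3c2=1.

Answer: 2 3 4 1 / 1 4 2 3 / 4 1 3 2 / 3 2 1 4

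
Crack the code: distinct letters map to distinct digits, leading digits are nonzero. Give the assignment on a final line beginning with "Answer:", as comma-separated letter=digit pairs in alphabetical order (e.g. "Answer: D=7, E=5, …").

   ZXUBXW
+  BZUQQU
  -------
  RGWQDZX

Step 1. [col 1: W + U ≡ X (mod 10)] no forcing yet in column 1 (carry-in 0); U=7 is free and consistent — try it, so U=7.
Step 2. [col 1: W + U ≡ X (mod 10)] X=6 is one option consistent with column 1 (W + U ≡ X (mod 10), carry-in 0) — take it. So X=6.
Step 3. [R] adding two 6-digit numbers gives at most 6+1 digits, and here it does — R is that final carry and must be 1. So R=1.
Step 4. [col 1: W + U ≡ X (mod 10)] from column 1 (U=7, X=6, carry-in 0, digits 1,6,7 already taken and all letters distinct): W must equal 9. So W=9.
Step 5. [col 2: X + Q ≡ Z (mod 10)] no forcing yet in column 2 (carry-in 1); Z=2 is free and consistent — try it. So Z=2.
Step 6. [col 2: X + Q ≡ Z (mod 10)] column 2 reads X+Q+carry(1)=Z with X=6, Z=2; with digits 1,2,6,7,9 already taken and all letters distinct, the only value for Q is 5. So Q=5.
Step 7. [col 3: B + Q ≡ D (mod 10)] column 3 (B + Q ≡ D (mod 10), carry-in 1) doesn't pin B yet; pick B=8 and continue ⇒ B=8.
Step 8. [col 3: B + Q ≡ D (mod 10)] column 3 reads B+Q+carry(1)=D with B=8, Q=5; with digits 1,2,5,6,7,8,9 already taken and all letters distinct, the only value for D is 4 ⇒ D=4.
Step 9. [col 6: Z + B ≡ G (mod 10)] column 6: given Z=2, B=8, carry-in 0, and digits 1,2,4,5,6,7,8,9 already taken and all letters distinct, Z+B≡G (mod 10) forces G=0. So G=0.

Answer: B=8, D=4, G=0, Q=5, R=1, U=7, W=9, X=6, Z=2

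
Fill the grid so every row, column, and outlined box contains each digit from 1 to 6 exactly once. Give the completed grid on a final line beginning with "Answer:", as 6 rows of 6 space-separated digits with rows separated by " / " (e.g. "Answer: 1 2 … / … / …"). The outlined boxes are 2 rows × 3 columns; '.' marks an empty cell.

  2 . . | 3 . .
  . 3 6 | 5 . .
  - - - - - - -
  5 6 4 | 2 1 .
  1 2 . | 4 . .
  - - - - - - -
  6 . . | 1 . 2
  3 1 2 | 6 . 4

Step 1. [r4c6∈{3,5,6}] r4c6 is the only open cell in col 6 admitting 5 ⇒ r4c6=5.
Step 2. [r5c3∈{5}] only 5 remains possible at r5c3 ⇒ r5c3=5.
Step 3. [r4c5∈{3,6}] across row 4, 6 lands solely at r4c5, so r4c5=6.
Step 4. [r1c5∈{4}] r1c5 has the single candidate 4, so r1c5=4.
Step 5. [r1c3∈{1}] nothing but 1 survives at r1c3. So r1c3=1.
Step 6. [r6c5∈{5}] only 5 remains possible at r6c5. So r6c5=5.
Step 7. [r5c5∈{3}] only 3 remains possible at r5c5. So r5c5=3.
Step 8. [r5c2∈{4}] r5c2 has the single candidate 4 ⇒ r5c2=4.
Step 9. [r1c6∈{6}] r1c6 has the single candidate 6, so r1c6=6.
Step 10. [r3c6∈{3}] r3c6's peers cover all but 3 ⇒ r3c6=3.
Step 11. [r2c6∈{1}] nothing but 1 survives at r2c6 ⇒ r2c6=1.
Step 12. [r4c3∈{3}] r4c3 is down to just 3 ⇒ r4c3=3.
Step 13. [r1c2∈{5}] only 5 remains possible at r1c2. So r1c2=5.
Step 14. [r2c5∈{2}] r2c5's peers cover all but 2. So r2c5=2.
Step 15. [r2c1∈{4}] only 4 remains possible at r2c1, so r2c1=4.

Answer: 2 5 1 3 4 6 / 4 3 6 5 2 1 / 5 6 4 2 1 3 / 1 2 3 4 6 5 / 6 4 5 1 3 2 / 3 1 2 6 5 4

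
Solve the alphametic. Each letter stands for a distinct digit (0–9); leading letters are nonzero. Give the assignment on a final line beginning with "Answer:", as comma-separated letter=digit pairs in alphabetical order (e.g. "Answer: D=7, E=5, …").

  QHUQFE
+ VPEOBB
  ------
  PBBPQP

Step 1. [col 1: E + B ≡ P (mod 10)] no forcing yet in column 1 (carry-in 0); E=9 is free and consistent — try it. So E=9.
Step 2. [col 1: E + B ≡ P (mod 10)] B=7 is one option consistent with column 1 (E + B ≡ P (mod 10), carry-in 0) — take it, so B=7.
Step 3. [col 1: E + B ≡ P (mod 10)] in column 1 we have E+B≡P with carry-in 0; given E=9, B=7 and digits 7,9 already taken and all letters distinct, that pins P to 6 ⇒ P=6.
Step 4. [col 2: F + B ≡ Q (mod 10)] column 2 (F + B ≡ Q (mod 10), carry-in 1) doesn't pin Q yet; pick Q=1 and continue. So Q=1.
Step 5. [col 2: F + B ≡ Q (mod 10)] from column 2 (B=7, Q=1, carry-in 1, digits 1,6,7,9 already taken and all letters distinct): F must equal 3 ⇒ F=3.
Step 6. [col 3: Q + O ≡ P (mod 10)] column 3: given Q=1, P=6, carry-in 1, and digits 1,3,6,7,9 already taken and all letters distinct, Q+O≡P (mod 10) forces O=4, so O=4.
Step 7. [col 4: U + E ≡ B (mod 10)] from column 4 (E=9, B=7, carry-in 0, digits 1,3,4,6,7,9 already taken and all letters distinct): U must equal 8. So U=8.
Step 8. [col 5: H + P ≡ B (mod 10)] from column 5 (P=6, B=7, carry-in 1, digits 1,3,4,6,7,8,9 already taken and all letters distinct): H must equal 0, so H=0.
Step 9. [col 6: Q + V ≡ P (mod 10)] column 6 reads Q+V+carry(0)=P with Q=1, P=6; with digits 0,1,3,4,6,7,8,9 already taken and all letters distinct, the only value for V is 5 ⇒ V=5.

Answer: B=7, E=9, F=3, H=0, O=4, P=6, Q=1, U=8, V=5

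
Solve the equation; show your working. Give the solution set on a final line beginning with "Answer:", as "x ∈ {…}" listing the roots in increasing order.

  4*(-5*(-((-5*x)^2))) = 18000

Step 1. [4*(-5*(-((-5*x)^2))) = 18000] 4·(inner) — divide through by 4, so div: -5*(-((-5*x)^2)) = 4500.
Step 2. [-5*(-((-5*x)^2)) = 4500] LHS = -5·(…); ÷-5 both sides ⇒ div: -((-5*x)^2) = -900.
Step 3. [-((-5*x)^2) = -900] leading − — multiply by −1 ⇒ neg: (-5*x)^2 = 900.
Step 4. [(-5*x)^2 = 900] 900 ≥ 0, LHS is (·)² — take ±√. So sqrt: -5*x = 30 or -30.
Step 5. [-5*x = 30 or -30] -5 out front; divide by -5. So div: x = -6 or 6.

Answer: x ∈ {-6, 6}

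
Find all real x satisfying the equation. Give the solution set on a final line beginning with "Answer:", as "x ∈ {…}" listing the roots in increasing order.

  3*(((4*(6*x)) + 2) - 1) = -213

Step 1. [3*(((4*(6*x)) + 2) - 1) = -213] divide by the outer 3. So div: ((4*(6*x)) + 2) - 1 = -71.
Step 2. [((4*(6*x)) + 2) - 1 = -71] peel the -1: add 1 from each side. So sub: (4*(6*x)) + 2 = -70.
Step 3. [(4*(6*x)) + 2 = -70] subtract 2: x sits inside (… + 2), so sub: 4*(6*x) = -72.
Step 4. [4*(6*x) = -72] leading coefficient 4: divide by 4, so div: 6*x = -18.
Step 5. [6*x = -18] LHS = 6·(…); ÷6 both sides, so div: x = -3.

Answer: x ∈ {-3}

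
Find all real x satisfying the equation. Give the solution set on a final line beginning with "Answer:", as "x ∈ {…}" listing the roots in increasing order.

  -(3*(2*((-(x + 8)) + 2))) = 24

Step 1. [-(3*(2*((-(x + 8)) + 2))) = 24] leading − — multiply by −1. So neg: 3*(2*((-(x + 8)) + 2)) = -24.
Step 2. [3*(2*((-(x + 8)) + 2)) = -24] 3·(inner) — divide through by 3. So div: 2*((-(x + 8)) + 2) = -8.
Step 3. [2*((-(x + 8)) + 2) = -8] 2·(inner) — divide through by 2 ⇒ div: (-(x + 8)) + 2 = -4.
Step 4. [(-(x + 8)) + 2 = -4] subtract 2: x sits inside (… + 2) ⇒ sub: -(x + 8) = -6.
Step 5. [-(x + 8) = -6] flip signs both sides, so neg: x + 8 = 6.
Step 6. [x + 8 = 6] peel the +8: subtract 8 from each side. So sub: x = -2.

Answer: x ∈ {-2}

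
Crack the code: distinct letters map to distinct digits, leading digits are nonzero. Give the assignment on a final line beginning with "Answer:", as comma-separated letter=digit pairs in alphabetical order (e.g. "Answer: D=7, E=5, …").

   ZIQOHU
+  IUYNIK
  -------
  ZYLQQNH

Step 1. [col 1: U + K ≡ H (mod 10)] U=9 is one option consistent with column 1 (U + K ≡ H (mod 10), carry-in 0) — take it. So U=9.
Step 2. [col 1: U + K ≡ H (mod 10)] several values work for H in column 1 (U + K ≡ H (mod 10), carry-in 0); try H=4. So H=4.
Step 3. [col 1: U + K ≡ H (mod 10)] column 1: given U=9, H=4, carry-in 0, and digits 4,9 already taken and all letters distinct, U+K≡H (mod 10) forces K=5, so K=5.
Step 4. [col 2: H + I ≡ N (mod 10)] several values work for N in column 2 (H + I ≡ N (mod 10), carry-in 1); try N=3. So N=3.
Step 5. [Z] the sum has 7 digits but both addends have 6; that extra leading digit Z is the final carry, namely 1. So Z=1.
Step 6. [col 2: H + I ≡ N (mod 10)] from column 2 (H=4, N=3, carry-in 1, digits 1,3,4,5,9 already taken and all letters distinct): I must equal 8. So I=8.
Step 7. [col 3: O + N ≡ Q (mod 10)] Q=6 is one option consistent with column 3 (O + N ≡ Q (mod 10), carry-in 1) — take it ⇒ Q=6.
Step 8. [col 3: O + N ≡ Q (mod 10)] in column 3 we have O+N≡Q with carry-in 1; given N=3, Q=6 and digits 1,3,4,5,6,8,9 already taken and all letters distinct, that pins O to 2 ⇒ O=2.
Step 9. [col 4: Q + Y ≡ Q (mod 10)] from column 4 (Q=6, carry-in 0, digits 1,2,3,4,5,6,8,9 already taken and all letters distinct): Y must equal 0. So Y=0.
Step 10. [col 5: I + U ≡ L (mod 10)] column 5 reads I+U+carry(0)=L with I=8, U=9; with digits 0,1,2,3,4,5,6,8,9 already taken and all letters distinct, the only value for L is 7. So L=7.

Answer: H=4, I=8, K=5, L=7, N=3, O=2, Q=6, U=9, Y=0, Z=1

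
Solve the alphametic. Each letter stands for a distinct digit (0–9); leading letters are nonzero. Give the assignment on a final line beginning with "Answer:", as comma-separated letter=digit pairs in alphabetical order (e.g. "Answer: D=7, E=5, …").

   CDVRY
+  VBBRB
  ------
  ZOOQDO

Step 1. [col 1: Y + B ≡ O (mod 10)] column 1 (Y + B ≡ O (mod 10), carry-in 0) doesn't pin B yet; pick B=4 and continue. So B=4.
Step 2. [col 1: Y + B ≡ O (mod 10)] O=2 is one option consistent with column 1 (Y + B ≡ O (mod 10), carry-in 0) — take it, so O=2.
Step 3. [col 1: Y + B ≡ O (mod 10)] column 1: given B=4, O=2, carry-in 0, and digits 2,4 already taken and all letters distinct, Y+B≡O (mod 10) forces Y=8 ⇒ Y=8.
Step 4. [col 2: R + R ≡ D (mod 10)] column 2 (R + R ≡ D (mod 10), carry-in 1) doesn't pin R yet; pick R=3 and continue. So R=3.
Step 5. [Z] the sum has 6 digits but both addends have 5; that extra leading digit Z is the final carry, namely 1 ⇒ Z=1.
Step 6. [col 2: R + R ≡ D (mod 10)] column 2: given R=3, carry-in 1, and digits 1,2,3,4,8 already taken and all letters distinct, R+R≡D (mod 10) forces D=7, so D=7.
Step 7. [col 3: V + B ≡ Q (mod 10)] no forcing yet in column 3 (carry-in 0); V=6 is free and consistent — try it. So V=6.
Step 8. [col 3: V + B ≡ Q (mod 10)] column 3: given V=6, B=4, carry-in 0, and digits 1,2,3,4,6,7,8 already taken and all letters distinct, V+B≡Q (mod 10) forces Q=0. So Q=0.
Step 9. [col 5: C + V ≡ O (mod 10)] in column 5 we have C+V≡O with carry-in 1; given V=6, O=2 and digits 0,1,2,3,4,6,7,8 already taken and all letters distinct, that pins C to 5. So C=5.

Answer: B=4, C=5, D=7, O=2, Q=0, R=3, V=6, Y=8, Z=1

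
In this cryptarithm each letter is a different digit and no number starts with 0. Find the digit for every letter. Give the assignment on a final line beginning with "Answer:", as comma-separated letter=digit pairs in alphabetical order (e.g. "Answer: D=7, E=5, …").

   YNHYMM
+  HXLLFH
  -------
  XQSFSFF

Step 1. [col 1: M + H ≡ F (mod 10)] H=3 is one option consistent with column 1 (M + H ≡ F (mod 10), carry-in 0) — take it ⇒ H=3.
Step 2. [X] the sum has 7 digits but both addends have 6; that extra leading digit X is the final carry, namely 1 ⇒ X=1.
Step 3. [col 1: M + H ≡ F (mod 10)] column 1 (M + H ≡ F (mod 10), carry-in 0) doesn't pin M yet; pick M=9 and continue ⇒ M=9.
Step 4. [col 1: M + H ≡ F (mod 10)] column 1 reads M+H+carry(0)=F with M=9, H=3; with digits 1,3,9 already taken and all letters distinct, the only value for F is 2 ⇒ F=2.
Step 5. [col 3: Y + L ≡ S (mod 10)] L=8 is one option consistent with column 3 (Y + L ≡ S (mod 10), carry-in 1) — take it, so L=8.
Step 6. [col 3: Y + L ≡ S (mod 10)] several values work for S in column 3 (Y + L ≡ S (mod 10), carry-in 1); try S=6, so S=6.
Step 7. [col 3: Y + L ≡ S (mod 10)] column 3: given L=8, S=6, carry-in 1, and digits 1,2,3,6,8,9 already taken and all letters distinct, Y+L≡S (mod 10) forces Y=7. So Y=7.
Step 8. [col 5: N + X ≡ S (mod 10)] column 5 reads N+X+carry(1)=S with X=1, S=6; with digits 1,2,3,6,7,8,9 already taken and all letters distinct, the only value for N is 4 ⇒ N=4.
Step 9. [col 6: Y + H ≡ Q (mod 10)] column 6: given Y=7, H=3, carry-in 0, and digits 1,2,3,4,6,7,8,9 already taken and all letters distinct, Y+H≡Q (mod 10) forces Q=0, so Q=0.

Answer: F=2, H=3, L=8, M=9, N=4, Q=0, S=6, X=1, Y=7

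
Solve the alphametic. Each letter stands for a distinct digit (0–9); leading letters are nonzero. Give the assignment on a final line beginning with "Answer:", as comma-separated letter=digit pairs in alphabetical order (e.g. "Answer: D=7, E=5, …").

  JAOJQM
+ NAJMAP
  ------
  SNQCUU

Step 1. [col 1: M + P ≡ U (mod 10)] P=8 is one option consistent with column 1 (M + P ≡ U (mod 10), carry-in 0) — take it. So P=8.
Step 2. [col 1: M + P ≡ U (mod 10)] U=7 is one option consistent with column 1 (M + P ≡ U (mod 10), carry-in 0) — take it. So U=7.
Step 3. [col 1: M + P ≡ U (mod 10)] in column 1 we have M+P≡U with carry-in 0; given P=8, U=7 and digits 7,8 already taken and all letters distinct, that pins M to 9 ⇒ M=9.
Step 4. [col 2: Q + A ≡ U (mod 10)] column 2 (Q + A ≡ U (mod 10), carry-in 1) doesn't pin Q yet; pick Q=5 and continue, so Q=5.
Step 5. [col 2: Q + A ≡ U (mod 10)] column 2 reads Q+A+carry(1)=U with Q=5, U=7; with digits 5,7,8,9 already taken and all letters distinct, the only value for A is 1 ⇒ A=1.
Step 6. [col 3: J + M ≡ C (mod 10)] column 3 (J + M ≡ C (mod 10), carry-in 0) doesn't pin C yet; pick C=3 and continue. So C=3.
Step 7. [col 3: J + M ≡ C (mod 10)] column 3: given M=9, C=3, carry-in 0, and digits 1,3,5,7,8,9 already taken and all letters distinct, J+M≡C (mod 10) forces J=4. So J=4.
Step 8. [col 4: O + J ≡ Q (mod 10)] in column 4 we have O+J≡Q with carry-in 1; given J=4, Q=5 and digits 1,3,4,5,7,8,9 already taken and all letters distinct, that pins O to 0. So O=0.
Step 9. [col 5: A + A ≡ N (mod 10)] column 5 reads A+A+carry(0)=N with A=1; with digits 0,1,3,4,5,7,8,9 already taken and all letters distinct, the only value for N is 2. So N=2.
Step 10. [col 6: J + N ≡ S (mod 10)] in column 6 we have J+N≡S with carry-in 0; given J=4, N=2 and digits 0,1,2,3,4,5,7,8,9 already taken and all letters distinct, that pins S to 6 ⇒ S=6.

Answer: A=1, C=3, J=4, M=9, N=2, O=0, P=8, Q=5, S=6, U=7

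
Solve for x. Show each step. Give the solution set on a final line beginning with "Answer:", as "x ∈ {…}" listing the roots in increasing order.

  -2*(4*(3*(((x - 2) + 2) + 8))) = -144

Step 1. [-2*(4*(3*(((x - 2) + 2) + 8))) = -144] leading coefficient -2: divide by -2, so div: 4*(3*(((x - 2) + 2) + 8)) = 72.
Step 2. [4*(3*(((x - 2) + 2) + 8)) = 72] divide by the outer 4, so div: 3*(((x - 2) + 2) + 8) = 18.
Step 3. [3*(((x - 2) + 2) + 8) = 18] divide by the outer 3 ⇒ div: ((x - 2) + 2) + 8 = 6.
Step 4. [((x - 2) + 2) + 8 = 6] the outer +8 inverts by subtracting 8, so sub: (x - 2) + 2 = -2.
Step 5. [(x - 2) + 2 = -2] +2 is outermost — subtract 2 both sides, so sub: x - 2 = -4.
Step 6. [x - 2 = -4] -2 is outermost — add 2 both sides. So sub: x = -2.

Answer: x ∈ {-2}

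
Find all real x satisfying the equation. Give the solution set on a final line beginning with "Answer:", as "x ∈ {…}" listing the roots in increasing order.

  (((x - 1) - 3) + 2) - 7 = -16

Step 1. [(((x - 1) - 3) + 2) - 7 = -16] 7 comes off first (add 7), so sub: ((x - 1) - 3) + 2 = -9.
Step 2. [((x - 1) - 3) + 2 = -9] subtract 2: x sits inside (… + 2), so sub: (x - 1) - 3 = -11.
Step 3. [(x - 1) - 3 = -11] peel the -3: add 3 from each side. So sub: x - 1 = -8.
Step 4. [x - 1 = -8] the outer -1 inverts by adding 1, so sub: x = -7.

Answer: x ∈ {-7}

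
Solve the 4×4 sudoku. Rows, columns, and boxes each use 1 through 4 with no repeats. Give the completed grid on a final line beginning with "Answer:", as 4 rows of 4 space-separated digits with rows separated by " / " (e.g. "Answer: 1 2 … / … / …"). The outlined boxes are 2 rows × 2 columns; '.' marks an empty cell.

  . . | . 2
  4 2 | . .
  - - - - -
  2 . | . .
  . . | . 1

Step 1. [r4c1∈{3}] r4c1 has the single candidate 3 ⇒ r4c1=3.
Step 2. [r1c3∈{1,3,4}] row 1 places 4 nowhere but r1c3. So r1c3=4.
Step 3. [r3c3∈{3}] r3c3 is down to just 3, so r3c3=3.
Step 4. [r3c2∈{1,4}] row 3 places 1 nowhere but r3c2 ⇒ r3c2=1.
Step 5. [r4c3∈{2}] r4c3 is down to just 2 ⇒ r4c3=2.
Step 6. [r2c4∈{3}] r2c4's peers cover all but 3. So r2c4=3.
Step 7. [r1c1∈{1}] nothing but 1 survives at r1c1 ⇒ r1c1=1.
Step 8. [r3c4∈{4}] nothing but 4 survives at r3c4 ⇒ r3c4=4.
Step 9. [r1c2∈{3}] r1c2's peers cover all but 3. So r1c2=3.
Step 10. [r2c3∈{1}] only 1 remains possible at r2c3, so r2c3=1.
Step 11. [r4c2∈{4}] only 4 remains possible at r4c2 ⇒ r4c2=4.

Answer: 1 3 4 2 / 4 2 1 3 / 2 1 3 4 / 3 4 2 1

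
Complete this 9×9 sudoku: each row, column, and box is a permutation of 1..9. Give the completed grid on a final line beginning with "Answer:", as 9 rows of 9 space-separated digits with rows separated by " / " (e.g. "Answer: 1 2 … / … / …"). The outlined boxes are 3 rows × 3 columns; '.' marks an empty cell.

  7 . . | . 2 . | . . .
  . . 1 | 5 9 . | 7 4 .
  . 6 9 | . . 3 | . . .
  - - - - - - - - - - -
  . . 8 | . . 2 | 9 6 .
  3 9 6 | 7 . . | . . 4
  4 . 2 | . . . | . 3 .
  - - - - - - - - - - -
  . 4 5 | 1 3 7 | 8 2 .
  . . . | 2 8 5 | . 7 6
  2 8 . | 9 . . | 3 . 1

Step 1. [r2c6∈{6,8}] r2c6 is the only open cell in row 2 admitting 6. So r2c6=6.
Step 2. [r1c8∈{1,5,8,9}] 9 has one home in col 8: r1c8. So r1c8=9.
Step 3. [r5c7∈{1,2,5}] 2 has one home in row 5: r5c7 ⇒ r5c7=2.
Step 4. [r1c3∈{3,4}] col 3 places 4 nowhere but r1c3 ⇒ r1c3=4.
Step 5. [r1c4∈{8}] nothing but 8 survives at r1c4. So r1c4=8.
Step 6. [r1c6∈{1}] r1c6's peers cover all but 1. So r1c6=1.
Step 7. [r3c9∈{2,5,8}] r3c9 is the only open cell in row 3 admitting 2 ⇒ r3c9=2.
Step 8. [r8c1∈{1,9}] across row 8, 9 lands solely at r8c1 ⇒ r8c1=9.
Step 9. [r4c1∈{1,5}] r4c1 is the only open cell in col 1 admitting 1. So r4c1=1.
Step 10. [r3c1∈{5,8}] col 1 places 5 nowhere but r3c1 ⇒ r3c1=5.
Step 11. [r3c8∈{1,8}] across row 3, 8 lands solely at r3c8, so r3c8=8.
Step 12. [r1c2∈{3}] r1c2's peers cover all but 3. So r1c2=3.
Step 13. [r6c9∈{5,7,8}] in col 9, 8 fits only at r6c9 ⇒ r6c9=8.
Step 14. [r5c8∈{1,5}] col 8 places 1 nowhere but r5c8 ⇒ r5c8=1.
Step 15. [r6c7∈{5}] nothing but 5 survives at r6c7, so r6c7=5.
Step 16. [r3c4∈{4}] r3c4 is down to just 4 ⇒ r3c4=4.
Step 17. [r4c5∈{4,5}] across row 4, 4 lands solely at r4c5. So r4c5=4.
Step 18. [r6c4∈{6}] r6c4 is down to just 6. So r6c4=6.
Step 19. [r4c9∈{7}] nothing but 7 survives at r4c9 ⇒ r4c9=7.
Step 20. [r1c9∈{5}] r1c9 is down to just 5 ⇒ r1c9=5.
Step 21. [r8c3∈{3}] r8c3's peers cover all but 3. So r8c3=3.
Step 22. [r2c9∈{3}] r2c9 is down to just 3, so r2c9=3.
Step 23. [r6c6∈{9}] only 9 remains possible at r6c6. So r6c6=9.
Step 24. [r2c1∈{8}] r2c1's peers cover all but 8 ⇒ r2c1=8.
Step 25. [r5c5∈{5}] r5c5's peers cover all but 5. So r5c5=5.
Step 26. [r6c5∈{1}] nothing but 1 survives at r6c5, so r6c5=1.
Step 27. [r1c7∈{6}] r1c7's peers cover all but 6 ⇒ r1c7=6.
Step 28. [r5c6∈{8}] r5c6 has the single candidate 8. So r5c6=8.
Step 29. [r8c2∈{1}] nothing but 1 survives at r8c2 ⇒ r8c2=1.
Step 30. [r8c7∈{4}] r8c7's peers cover all but 4, so r8c7=4.
Step 31. [r9c6∈{4}] r9c6 has the single candidate 4. So r9c6=4.
Step 32. [r3c7∈{1}] r3c7 has the single candidate 1. So r3c7=1.
Step 33. [r7c9∈{9}] only 9 remains possible at r7c9 ⇒ r7c9=9.
Step 34. [r9c5∈{6}] r9c5 is down to just 6. So r9c5=6.
Step 35. [r2c2∈{2}] r2c2 has the single candidate 2 ⇒ r2c2=2.
Step 36. [r9c3∈{7}] only 7 remains possible at r9c3 ⇒ r9c3=7.
Step 37. [r3c5∈{7}] r3c5 is down to just 7. So r3c5=7.
Step 38. [r7c1∈{6}] only 6 remains possible at r7c1, so r7c1=6.
Step 39. [r6c2∈{7}] nothing but 7 survives at r6c2 ⇒ r6c2=7.
Step 40. [r9c8∈{5}] r9c8 is down to just 5, so r9c8=5.
Step 41. [r4c2∈{5}] only 5 remains possible at r4c2 ⇒ r4c2=5.
Step 42. [r4c4∈{3}] r4c4 has the single candidate 3, so r4c4=3.

Answer: 7 3 4 8 2 1 6 9 5 / 8 2 1 5 9 6 7 4 3 / 5 6 9 4 7 3 1 8 2 / 1 5 8 3 4 2 9 6 7 / 3 9 6 7 5 8 2 1 4 / 4 7 2 6 1 9 5 3 8 / 6 4 5 1 3 7 8 2 9 / 9 1 3 2 8 5 4 7 6 / 2 8 7 9 6 4 3 5 1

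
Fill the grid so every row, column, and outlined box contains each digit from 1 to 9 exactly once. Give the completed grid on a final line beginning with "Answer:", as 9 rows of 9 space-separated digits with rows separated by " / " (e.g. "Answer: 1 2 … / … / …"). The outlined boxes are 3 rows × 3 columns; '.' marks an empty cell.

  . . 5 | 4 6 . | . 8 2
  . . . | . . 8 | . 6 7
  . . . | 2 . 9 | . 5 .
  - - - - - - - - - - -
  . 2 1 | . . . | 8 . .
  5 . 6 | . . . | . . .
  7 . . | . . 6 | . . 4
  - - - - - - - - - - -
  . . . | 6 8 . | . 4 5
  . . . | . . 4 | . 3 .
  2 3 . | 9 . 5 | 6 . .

Step 1. [r7c6∈{1,2,3,7}] 3 has one home in row 7: r7c6, so r7c6=3.
Step 2. [r4c6∈{7}] only 7 remains possible at r4c6, so r4c6=7.
Step 3. [r4c8∈{9}] nothing but 9 survives at r4c8, so r4c8=9.
Step 4. [r1c6∈{1}] r1c6 has the single candidate 1, so r1c6=1.
Step 5. [r8c9∈{1,8,9}] col 9 places 9 nowhere but r8c9, so r8c9=9.
Step 6. [r8c4∈{1,7}] across col 4, 7 lands solely at r8c4, so r8c4=7.
Step 7. [r6c7∈{1,2,3,5}] in col 7, 5 fits only at r6c7, so r6c7=5.
Step 8. [r8c3∈{8}] r8c3 is down to just 8 ⇒ r8c3=8.
Step 9. [r9c5∈{1}] r9c5 has the single candidate 1, so r9c5=1.
Step 10. [r3c1∈{1,3,4,6,8}] across col 1, 8 lands solely at r3c1, so r3c1=8.
Step 11. [r3c2∈{1,4,6,7}] in row 3, 6 fits only at r3c2 ⇒ r3c2=6.
Step 12. [r5c6∈{2}] nothing but 2 survives at r5c6, so r5c6=2.
Step 13. [r9c3∈{4,7}] 4 has one home in row 9: r9c3 ⇒ r9c3=4.
Step 14. [r1c2∈{7,9}] in row 1, 7 fits only at r1c2 ⇒ r1c2=7.
Step 15. [r3c3∈{3}] r3c3 is down to just 3. So r3c3=3.
Step 16. [r1c1∈{9}] nothing but 9 survives at r1c1, so r1c1=9.
Step 17. [r7c1∈{1}] r7c1 has the single candidate 1. So r7c1=1.
Step 18. [r6c3∈{9}] r6c3 is down to just 9. So r6c3=9.
Step 19. [r6c5∈{3}] r6c5 has the single candidate 3. So r6c5=3.
Step 20. [r8c7∈{1,2}] in row 8, 1 fits only at r8c7, so r8c7=1.
Step 21. [r2c1∈{4}] nothing but 4 survives at r2c1, so r2c1=4.
Step 22. [r4c4∈{5}] r4c4 is down to just 5 ⇒ r4c4=5.
Step 23. [r6c2∈{8}] r6c2 has the single candidate 8, so r6c2=8.
Step 24. [r6c4∈{1}] r6c4 is down to just 1 ⇒ r6c4=1.
Step 25. [r1c7∈{3}] r1c7 is down to just 3. So r1c7=3.
Step 26. [r9c8∈{7}] nothing but 7 survives at r9c8 ⇒ r9c8=7.
Step 27. [r5c9∈{1,3}] in row 5, 3 fits only at r5c9. So r5c9=3.
Step 28. [r5c2∈{4}] only 4 remains possible at r5c2, so r5c2=4.
Step 29. [r5c8∈{1}] only 1 remains possible at r5c8 ⇒ r5c8=1.
Step 30. [r7c3∈{7}] only 7 remains possible at r7c3, so r7c3=7.
Step 31. [r3c9∈{1}] r3c9 has the single candidate 1 ⇒ r3c9=1.
Step 32. [r3c7∈{4}] only 4 remains possible at r3c7, so r3c7=4.
Step 33. [r7c7∈{2}] only 2 remains possible at r7c7 ⇒ r7c7=2.
Step 34. [r4c9∈{6}] r4c9's peers cover all but 6. So r4c9=6.
Step 35. [r6c8∈{2}] r6c8 is down to just 2 ⇒ r6c8=2.
Step 36. [r2c3∈{2}] only 2 remains possible at r2c3. So r2c3=2.
Step 37. [r3c5∈{7}] nothing but 7 survives at r3c5 ⇒ r3c5=7.
Step 38. [r5c7∈{7}] r5c7's peers cover all but 7, so r5c7=7.
Step 39. [r5c5∈{9}] r5c5 is down to just 9. So r5c5=9.
Step 40. [r2c7∈{9}] only 9 remains possible at r2c7. So r2c7=9.
Step 41. [r9c9∈{8}] r9c9 has the single candidate 8. So r9c9=8.
Step 42. [r8c1∈{6}] nothing but 6 survives at r8c1 ⇒ r8c1=6.
Step 43. [r2c4∈{3}] r2c4 has the single candidate 3, so r2c4=3.
Step 44. [r5c4∈{8}] nothing but 8 survives at r5c4. So r5c4=8.
Step 45. [r8c2∈{5}] nothing but 5 survives at r8c2. So r8c2=5.
Step 46. [r7c2∈{9}] r7c2 has the single candidate 9. So r7c2=9.
Step 47. [r4c5∈{4}] r4c5's peers cover all but 4, so r4c5=4.
Step 48. [r8c5∈{2}] r8c5 has the single candidate 2 ⇒ r8c5=2.
Step 49. [r2c2∈{1}] r2c2 has the single candidate 1, so r2c2=1.
Step 50. [r2c5∈{5}] r2c5 is down to just 5 ⇒ r2c5=5.
Step 51. [r4c1∈{3}] only 3 remains possible at r4c1 ⇒ r4c1=3.

Answer: 9 7 5 4 6 1 3 8 2 / 4 1 2 3 5 8 9 6 7 / 8 6 3 2 7 9 4 5 1 / 3 2 1 5 4 7 8 9 6 / 5 4 6 8 9 2 7 1 3 / 7 8 9 1 3 6 5 2 4 / 1 9 7 6 8 3 2 4 5 / 6 5 8 7 2 4 1 3 9 / 2 3 4 9 1 5 6 7 8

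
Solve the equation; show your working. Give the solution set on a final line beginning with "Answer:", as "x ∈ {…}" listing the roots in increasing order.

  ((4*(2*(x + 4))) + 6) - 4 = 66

Step 1. [((4*(2*(x + 4))) + 6) - 4 = 66] add 4: x sits inside (… - 4), so sub: (4*(2*(x + 4))) + 6 = 70.
Step 2. [(4*(2*(x + 4))) + 6 = 70] subtract 6: x sits inside (… + 6), so sub: 4*(2*(x + 4)) = 64.
Step 3. [4*(2*(x + 4)) = 64] 4 out front; divide by 4 ⇒ div: 2*(x + 4) = 16.
Step 4. [2*(x + 4) = 16] leading coefficient 2: divide by 2. So div: x + 4 = 8.
Step 5. [x + 4 = 8] peel the +4: subtract 4 from each side. So sub: x = 4.

Answer: x ∈ {4}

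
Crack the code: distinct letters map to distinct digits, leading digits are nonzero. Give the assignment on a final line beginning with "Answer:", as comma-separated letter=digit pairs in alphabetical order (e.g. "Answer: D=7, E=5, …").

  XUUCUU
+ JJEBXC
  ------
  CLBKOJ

Step 1. [col 1: U + C ≡ J (mod 10)] C=5 is one option consistent with column 1 (U + C ≡ J (mod 10), carry-in 0) — take it, so C=5.
Step 2. [col 1: U + C ≡ J (mod 10)] column 1 (U + C ≡ J (mod 10), carry-in 0) doesn't pin J yet; pick J=2 and continue ⇒ J=2.
Step 3. [col 1: U + C ≡ J (mod 10)] column 1: given C=5, J=2, carry-in 0, and digits 2,5 already taken and all letters distinct, U+C≡J (mod 10) forces U=7, so U=7.
Step 4. [col 2: U + X ≡ O (mod 10)] X=3 is one option consistent with column 2 (U + X ≡ O (mod 10), carry-in 1) — take it ⇒ X=3.
Step 5. [col 2: U + X ≡ O (mod 10)] in column 2 we have U+X≡O with carry-in 1; given U=7, X=3 and digits 2,3,5,7 already taken and all letters distinct, that pins O to 1 ⇒ O=1.
Step 6. [col 3: C + B ≡ K (mod 10)] column 3 (C + B ≡ K (mod 10), carry-in 1) doesn't pin K yet; pick K=4 and continue ⇒ K=4.
Step 7. [col 3: C + B ≡ K (mod 10)] column 3 reads C+B+carry(1)=K with C=5, K=4; with digits 1,2,3,4,5,7 already taken and all letters distinct, the only value for B is 8 ⇒ B=8.
Step 8. [col 4: U + E ≡ B (mod 10)] column 4: given U=7, B=8, carry-in 1, and digits 1,2,3,4,5,7,8 already taken and all letters distinct, U+E≡B (mod 10) forces E=0, so E=0.
Step 9. [col 5: U + J ≡ L (mod 10)] in column 5 we have U+J≡L with carry-in 0; given U=7, J=2 and digits 0,1,2,3,4,5,7,8 already taken and all letters distinct, that pins L to 9. So L=9.

Answer: B=8, C=5, E=0, J=2, K=4, L=9, O=1, U=7, X=3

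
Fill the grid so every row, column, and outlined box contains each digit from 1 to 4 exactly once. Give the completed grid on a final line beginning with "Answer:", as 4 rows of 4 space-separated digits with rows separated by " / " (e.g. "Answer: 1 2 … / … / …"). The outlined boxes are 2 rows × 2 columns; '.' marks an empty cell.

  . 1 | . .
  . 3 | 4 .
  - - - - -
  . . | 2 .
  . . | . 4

Step 1. [r2c1∈{2}] r2c1 is down to just 2, so r2c1=2.
Step 2. [r4c3∈{1,3}] 1 has one home in col 3: r4c3, so r4c3=1.
Step 3. [r3c1∈{1,3,4}] across row 3, 1 lands solely at r3c1, so r3c1=1.
Step 4. [r3c4∈{3}] only 3 remains possible at r3c4. So r3c4=3.
Step 5. [r2c4∈{1}] r2c4 has the single candidate 1. So r2c4=1.
Step 6. [r4c1∈{3}] r4c1 has the single candidate 3, so r4c1=3.
Step 7. [r1c1∈{4}] r1c1 has the single candidate 4, so r1c1=4.
Step 8. [r1c3∈{3}] r1c3 has the single candidate 3. So r1c3=3.
Step 9. [r1c4∈{2}] r1c4's peers cover all but 2, so r1c4=2.
Step 10. [r4c2∈{2}] only 2 remains possible at r4c2. So r4c2=2.
Step 11. [r3c2∈{4}] r3c2 has the single candidate 4 ⇒ r3c2=4.

Answer: 4 1 3 2 / 2 3 4 1 / 1 4 2 3 / 3 2 1 4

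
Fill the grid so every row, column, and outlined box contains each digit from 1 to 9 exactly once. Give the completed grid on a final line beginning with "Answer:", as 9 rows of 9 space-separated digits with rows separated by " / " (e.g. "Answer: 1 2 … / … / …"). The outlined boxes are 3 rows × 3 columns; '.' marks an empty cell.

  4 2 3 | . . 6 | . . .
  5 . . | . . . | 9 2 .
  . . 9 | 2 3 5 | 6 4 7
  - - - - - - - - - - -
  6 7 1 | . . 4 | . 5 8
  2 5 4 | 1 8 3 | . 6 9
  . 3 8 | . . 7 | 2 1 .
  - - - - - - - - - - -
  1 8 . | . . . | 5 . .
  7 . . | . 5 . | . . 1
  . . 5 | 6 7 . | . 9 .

Step 1. [r4c4∈{9}] nothing but 9 survives at r4c4 ⇒ r4c4=9.
Step 2. [r7c9∈{2,3,4,6}] col 9 places 6 nowhere but r7c9. So r7c9=6.
Step 3. [r1c8∈{8}] only 8 remains possible at r1c8, so r1c8=8.
Step 4. [r8c8∈{3}] only 3 remains possible at r8c8 ⇒ r8c8=3.
Step 5. [r9c2∈{4}] nothing but 4 survives at r9c2, so r9c2=4.
Step 6. [r7c3∈{2}] r7c3's peers cover all but 2 ⇒ r7c3=2.
Step 7. [r9c6∈{1,2,8}] r9c6 is the only open cell in row 9 admitting 1, so r9c6=1.
Step 8. [r2c3∈{6,7}] col 3 places 7 nowhere but r2c3, so r2c3=7.
Step 9. [r2c6∈{8}] r2c6 is down to just 8, so r2c6=8.
Step 10. [r2c4∈{4}] r2c4 is down to just 4, so r2c4=4.
Step 11. [r2c5∈{1}] only 1 remains possible at r2c5 ⇒ r2c5=1.
Step 12. [r7c6∈{9}] nothing but 9 survives at r7c6, so r7c6=9.
Step 13. [r8c7∈{4,8}] 4 has one home in row 8: r8c7. So r8c7=4.
Step 14. [r8c2∈{6,9}] row 8 places 9 nowhere but r8c2, so r8c2=9.
Step 15. [r8c3∈{6}] only 6 remains possible at r8c3. So r8c3=6.
Step 16. [r8c6∈{2}] r8c6 has the single candidate 2. So r8c6=2.
Step 17. [r2c2∈{6}] only 6 remains possible at r2c2, so r2c2=6.
Step 18. [r6c1∈{9}] only 9 remains possible at r6c1, so r6c1=9.
Step 19. [r5c7∈{7}] only 7 remains possible at r5c7. So r5c7=7.
Step 20. [r4c7∈{3}] r4c7 has the single candidate 3. So r4c7=3.
Step 21. [r4c5∈{2}] r4c5's peers cover all but 2 ⇒ r4c5=2.
Step 22. [r9c9∈{2}] only 2 remains possible at r9c9, so r9c9=2.
Step 23. [r1c4∈{7}] r1c4 is down to just 7 ⇒ r1c4=7.
Step 24. [r2c9∈{3}] r2c9 is down to just 3 ⇒ r2c9=3.
Step 25. [r6c4∈{5}] r6c4 has the single candidate 5, so r6c4=5.
Step 26. [r3c2∈{1}] r3c2's peers cover all but 1 ⇒ r3c2=1.
Step 27. [r8c4∈{8}] r8c4 has the single candidate 8, so r8c4=8.
Step 28. [r1c9∈{5}] nothing but 5 survives at r1c9. So r1c9=5.
Step 29. [r9c1∈{3}] r9c1 has the single candidate 3, so r9c1=3.
Step 30. [r3c1∈{8}] nothing but 8 survives at r3c1 ⇒ r3c1=8.
Step 31. [r6c5∈{6}] r6c5 is down to just 6 ⇒ r6c5=6.
Step 32. [r6c9∈{4}] r6c9's peers cover all but 4, so r6c9=4.
Step 33. [r7c4∈{3}] only 3 remains possible at r7c4, so r7c4=3.
Step 34. [r7c8∈{7}] r7c8's peers cover all but 7. So r7c8=7.
Step 35. [r1c5∈{9}] nothing but 9 survives at r1c5 ⇒ r1c5=9.
Step 36. [r1c7∈{1}] r1c7 has the single candidate 1, so r1c7=1.
Step 37. [r9c7∈{8}] r9c7 is down to just 8, so r9c7=8.
Step 38. [r7c5∈{4}] r7c5's peers cover all but 4, so r7c5=4.

Answer: 4 2 3 7 9 6 1 8 5 / 5 6 7 4 1 8 9 2 3 / 8 1 9 2 3 5 6 4 7 / 6 7 1 9 2 4 3 5 8 / 2 5 4 1 8 3 7 6 9 / 9 3 8 5 6 7 2 1 4 / 1 8 2 3 4 9 5 7 6 / 7 9 6 8 5 2 4 3 1 / 3 4 5 6 7 1 8 9 2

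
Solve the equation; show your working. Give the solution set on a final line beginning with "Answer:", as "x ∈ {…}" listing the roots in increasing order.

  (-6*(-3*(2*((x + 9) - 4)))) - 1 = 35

Step 1. [(-6*(-3*(2*((x + 9) - 4)))) - 1 = 35] add 1: x sits inside (… - 1). So sub: -6*(-3*(2*((x + 9) - 4))) = 36.
Step 2. [-6*(-3*(2*((x + 9) - 4))) = 36] leading coefficient -6: divide by -6 ⇒ div: -3*(2*((x + 9) - 4)) = -6.
Step 3. [-3*(2*((x + 9) - 4)) = -6] -3 out front; divide by -3. So div: 2*((x + 9) - 4) = 2.
Step 4. [2*((x + 9) - 4) = 2] LHS = 2·(…); ÷2 both sides. So div: (x + 9) - 4 = 1.
Step 5. [(x + 9) - 4 = 1] peel the -4: add 4 from each side ⇒ sub: x + 9 = 5.
Step 6. [x + 9 = 5] +9 is outermost — subtract 9 both sides ⇒ sub: x = -4.

Answer: x ∈ {-4}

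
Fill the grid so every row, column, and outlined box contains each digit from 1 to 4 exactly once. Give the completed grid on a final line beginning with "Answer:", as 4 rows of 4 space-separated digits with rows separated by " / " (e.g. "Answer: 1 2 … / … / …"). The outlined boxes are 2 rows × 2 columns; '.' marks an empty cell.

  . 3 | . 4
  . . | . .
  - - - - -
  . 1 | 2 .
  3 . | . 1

Step 1. [r1c1∈{1,2}] 2 has one home in row 1: r1c1. So r1c1=2.
Step 2. [r2c3∈{1,3}] across col 3, 3 lands solely at r2c3 ⇒ r2c3=3.
Step 3. [r2c2∈{4}] r2c2's peers cover all but 4. So r2c2=4.
Step 4. [r2c1∈{1}] only 1 remains possible at r2c1. So r2c1=1.
Step 5. [r3c4∈{3}] r3c4 is down to just 3 ⇒ r3c4=3.
Step 6. [r4c3∈{4}] r4c3 is down to just 4. So r4c3=4.
Step 7. [r4c2∈{2}] only 2 remains possible at r4c2, so r4c2=2.
Step 8. [r1c3∈{1}] only 1 remains possible at r1c3. So r1c3=1.
Step 9. [r3c1∈{4}] r3c1 has the single candidate 4, so r3c1=4.
Step 10. [r2c4∈{2}] only 2 remains possible at r2c4, so r2c4=2.

Answer: 2 3 1 4 / 1 4 3 2 / 4 1 2 3 / 3 2 4 1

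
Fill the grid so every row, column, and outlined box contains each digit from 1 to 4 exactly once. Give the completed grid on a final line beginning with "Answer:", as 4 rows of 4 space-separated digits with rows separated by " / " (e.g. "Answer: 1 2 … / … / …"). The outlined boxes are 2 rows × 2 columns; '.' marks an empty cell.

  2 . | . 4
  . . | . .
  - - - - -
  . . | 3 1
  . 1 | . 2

Step 1. [r2c1∈{1,3,4}] in col 1, 1 fits only at r2c1. So r2c1=1.
Step 2. [r3c1∈{4}] nothing but 4 survives at r3c1. So r3c1=4.
Step 3. [r2c2∈{3,4}] row 2 places 4 nowhere but r2c2. So r2c2=4.
Step 4. [r4c1∈{3}] only 3 remains possible at r4c1 ⇒ r4c1=3.
Step 5. [r1c2∈{3}] r1c2's peers cover all but 3. So r1c2=3.
Step 6. [r4c3∈{4}] nothing but 4 survives at r4c3, so r4c3=4.
Step 7. [r2c4∈{3}] r2c4 has the single candidate 3, so r2c4=3.
Step 8. [r1c3∈{1}] nothing but 1 survives at r1c3 ⇒ r1c3=1.
Step 9. [r2c3∈{2}] r2c3 has the single candidate 2. So r2c3=2.
Step 10. [r3c2∈{2}] r3c2 has the single candidate 2. So r3c2=2.

Answer: 2 3 1 4 / 1 4 2 3 / 4 2 3 1 / 3 1 4 2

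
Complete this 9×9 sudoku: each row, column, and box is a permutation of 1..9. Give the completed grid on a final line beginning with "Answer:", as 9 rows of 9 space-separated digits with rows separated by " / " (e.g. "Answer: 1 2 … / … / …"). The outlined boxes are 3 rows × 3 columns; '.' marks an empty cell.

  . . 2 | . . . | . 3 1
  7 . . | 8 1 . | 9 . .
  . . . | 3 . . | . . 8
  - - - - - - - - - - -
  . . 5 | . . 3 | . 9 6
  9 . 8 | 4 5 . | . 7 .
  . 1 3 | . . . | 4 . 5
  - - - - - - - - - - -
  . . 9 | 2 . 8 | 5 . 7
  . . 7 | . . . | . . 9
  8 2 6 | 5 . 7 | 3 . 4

Step 1. [r2c3∈{4}] r2c3 has the single candidate 4, so r2c3=4.
Step 2. [r3c8∈{2,4,5,6}] col 8 places 4 nowhere but r3c8, so r3c8=4.
Step 3. [r5c2∈{6}] r5c2 is down to just 6. So r5c2=6.
Step 4. [r2c8∈{2,5,6}] 5 has one home in col 8: r2c8, so r2c8=5.
Step 5. [r2c6∈{2,6}] across row 2, 6 lands solely at r2c6. So r2c6=6.
Step 6. [r6c1∈{2}] r6c1 is down to just 2 ⇒ r6c1=2.
Step 7. [r6c6∈{9}] only 9 remains possible at r6c6 ⇒ r6c6=9.
Step 8. [r1c4∈{7,9}] r1c4 is the only open cell in col 4 admitting 9, so r1c4=9.
Step 9. [r8c8∈{1,2,6,8}] 2 has one home in col 8: r8c8 ⇒ r8c8=2.
Step 10. [r4c2∈{4,7}] across col 2, 7 lands solely at r4c2 ⇒ r4c2=7.
Step 11. [r4c4∈{1}] only 1 remains possible at r4c4 ⇒ r4c4=1.
Step 12. [r5c6∈{2}] r5c6's peers cover all but 2 ⇒ r5c6=2.
Step 13. [r8c4∈{6}] r8c4's peers cover all but 6. So r8c4=6.
Step 14. [r8c6∈{1,4}] col 6 places 1 nowhere but r8c6, so r8c6=1.
Step 15. [r7c1∈{1,3,4}] 1 has one home in box 7: r7c1 ⇒ r7c1=1.
Step 16. [r8c1∈{3,4,5}] across col 1, 3 lands solely at r8c1. So r8c1=3.
Step 17. [r8c2∈{4,5}] 5 has one home in row 8: r8c2. So r8c2=5.
Step 18. [r6c8∈{8}] r6c8 is down to just 8. So r6c8=8.
Step 19. [r1c6∈{4,5}] col 6 places 4 nowhere but r1c6. So r1c6=4.
Step 20. [r1c5∈{7}] nothing but 7 survives at r1c5 ⇒ r1c5=7.
Step 21. [r1c7∈{6}] r1c7 is down to just 6 ⇒ r1c7=6.
Step 22. [r3c6∈{5}] r3c6 is down to just 5, so r3c6=5.
Step 23. [r3c7∈{2,7}] r3c7 is the only open cell in row 3 admitting 7. So r3c7=7.
Step 24. [r8c5∈{4}] r8c5's peers cover all but 4 ⇒ r8c5=4.
Step 25. [r3c1∈{6}] nothing but 6 survives at r3c1. So r3c1=6.
Step 26. [r1c2∈{8}] only 8 remains possible at r1c2 ⇒ r1c2=8.
Step 27. [r6c5∈{6}] r6c5's peers cover all but 6 ⇒ r6c5=6.
Step 28. [r7c2∈{4}] r7c2 has the single candidate 4. So r7c2=4.
Step 29. [r6c4∈{7}] r6c4's peers cover all but 7 ⇒ r6c4=7.
Step 30. [r4c1∈{4}] only 4 remains possible at r4c1, so r4c1=4.
Step 31. [r9c8∈{1}] r9c8 is down to just 1, so r9c8=1.
Step 32. [r5c9∈{3}] r5c9's peers cover all but 3 ⇒ r5c9=3.
Step 33. [r8c7∈{8}] r8c7 has the single candidate 8 ⇒ r8c7=8.
Step 34. [r5c7∈{1}] r5c7 is down to just 1. So r5c7=1.
Step 35. [r7c8∈{6}] only 6 remains possible at r7c8. So r7c8=6.
Step 36. [r3c2∈{9}] r3c2 is down to just 9. So r3c2=9.
Step 37. [r1c1∈{5}] r1c1 is down to just 5 ⇒ r1c1=5.
Step 38. [r7c5∈{3}] only 3 remains possible at r7c5. So r7c5=3.
Step 39. [r3c5∈{2}] r3c5's peers cover all but 2. So r3c5=2.
Step 40. [r9c5∈{9}] r9c5's peers cover all but 9, so r9c5=9.
Step 41. [r2c9∈{2}] r2c9's peers cover all but 2 ⇒ r2c9=2.
Step 42. [r2c2∈{3}] r2c2 is down to just 3, so r2c2=3.
Step 43. [r4c5∈{8}] nothing but 8 survives at r4c5. So r4c5=8.
Step 44. [r3c3∈{1}] only 1 remains possible at r3c3, so r3c3=1.
Step 45. [r4c7∈{2}] r4c7 has the single candidate 2, so r4c7=2.

Answer: 5 8 2 9 7 4 6 3 1 / 7 3 4 8 1 6 9 5 2 / 6 9 1 3 2 5 7 4 8 / 4 7 5 1 8 3 2 9 6 / 9 6 8 4 5 2 1 7 3 / 2 1 3 7 6 9 4 8 5 / 1 4 9 2 3 8 5 6 7 / 3 5 7 6 4 1 8 2 9 / 8 2 6 5 9 7 3 1 4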